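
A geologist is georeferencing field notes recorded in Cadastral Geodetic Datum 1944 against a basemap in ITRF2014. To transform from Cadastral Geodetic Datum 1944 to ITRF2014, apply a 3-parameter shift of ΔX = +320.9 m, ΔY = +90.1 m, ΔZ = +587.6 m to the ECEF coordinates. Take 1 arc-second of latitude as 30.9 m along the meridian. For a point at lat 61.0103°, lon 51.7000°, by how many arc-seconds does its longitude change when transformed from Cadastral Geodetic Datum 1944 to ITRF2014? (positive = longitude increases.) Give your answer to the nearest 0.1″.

sin φ = 0.874707, cos φ = 0.484652, sin λ = 0.784776, cos λ = 0.619779.
East component: ΔE = −sin λ·ΔX + cos λ·ΔY = −(0.784776)(320.9) + (0.619779)(90.1) = -195.99 m.
1° of latitude spans 3600 × 30.90 = 111240 m; at latitude φ, 1° of longitude spans that × cos φ = 53912.7 m, so Δλ = -195.99 / 53912.7 × 3600 = -13.087″.

Δλ = -13.1″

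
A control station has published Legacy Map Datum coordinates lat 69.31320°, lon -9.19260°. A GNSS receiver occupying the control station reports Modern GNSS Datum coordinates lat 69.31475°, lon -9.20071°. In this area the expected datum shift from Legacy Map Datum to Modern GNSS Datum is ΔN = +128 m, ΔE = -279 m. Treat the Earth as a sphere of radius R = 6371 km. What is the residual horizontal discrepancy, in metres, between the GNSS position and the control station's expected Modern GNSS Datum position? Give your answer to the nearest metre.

Observed coordinate differences: Δφ = +0.00155°, Δλ = -0.00811°.
Converting to metres (1° lat = 111195 m, cos φ = 0.353259): observed ΔN = 172.4 m, observed ΔE = -318.6 m.
Subtracting the expected shift leaves a residual of 172.4 − (128) = 44.4 m north and -318.6 − (-279) = -39.6 m east.
Residual distance = √(44.4² + (-39.6)²) = 59.4 m.

59 m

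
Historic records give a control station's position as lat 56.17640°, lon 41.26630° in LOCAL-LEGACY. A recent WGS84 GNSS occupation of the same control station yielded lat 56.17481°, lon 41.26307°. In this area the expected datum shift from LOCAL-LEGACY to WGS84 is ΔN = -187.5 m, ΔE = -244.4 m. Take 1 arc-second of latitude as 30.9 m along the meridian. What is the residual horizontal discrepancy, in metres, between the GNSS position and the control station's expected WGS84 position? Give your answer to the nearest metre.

Observed coordinate differences: Δφ = -0.00159°, Δλ = -0.00323°.
Converting to metres (1° lat = 111240 m, cos φ = 0.556638): observed ΔN = -176.9 m, observed ΔE = -200.0 m.
Subtracting the expected shift leaves a residual of -176.9 − (-187.5) = 10.6 m north and -200.0 − (-244.4) = 44.4 m east.
Residual distance = √(10.6² + 44.4²) = 45.7 m.

46 m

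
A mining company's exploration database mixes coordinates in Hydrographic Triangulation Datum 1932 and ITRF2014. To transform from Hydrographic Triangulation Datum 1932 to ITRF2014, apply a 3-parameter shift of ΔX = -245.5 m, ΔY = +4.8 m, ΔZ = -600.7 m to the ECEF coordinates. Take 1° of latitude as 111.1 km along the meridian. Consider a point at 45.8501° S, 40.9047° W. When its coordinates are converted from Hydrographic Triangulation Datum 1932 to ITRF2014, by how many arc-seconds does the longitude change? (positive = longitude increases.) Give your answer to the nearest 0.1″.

Δλ = -7.3″

sin φ = -0.717520, cos φ = 0.696538, sin λ = -0.654803, cos λ = 0.755800.
East component: ΔE = −sin λ·ΔX + cos λ·ΔY = −(-0.654803)(-245.5) + (0.755800)(4.8) = -157.13 m.
1° of latitude spans 111100 m; at latitude φ, 1° of longitude spans that × cos φ = 77385.4 m, so Δλ = -157.13 / 77385.4 × 3600 = -7.310″.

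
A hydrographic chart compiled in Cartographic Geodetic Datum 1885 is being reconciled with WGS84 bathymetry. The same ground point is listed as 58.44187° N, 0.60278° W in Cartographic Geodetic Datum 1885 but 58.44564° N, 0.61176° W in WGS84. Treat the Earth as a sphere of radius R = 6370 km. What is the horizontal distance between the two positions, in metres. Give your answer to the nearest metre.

670 m

Δφ = 58.44564° − 58.44187° = +0.00377°; Δλ = -0.61176° − -0.60278° = -0.00898°.
1° along a meridian = πR/180 = 111177 m.
ΔN = Δφ × 111177 = 419.1 m; ΔE = Δλ × 111177 × cos(58.44187°) = -0.00898 × 111177 × 0.523363 = -522.5 m.
Distance = √(ΔE² + ΔN²) = √((-522.5)² + 419.1²) = 669.8 m.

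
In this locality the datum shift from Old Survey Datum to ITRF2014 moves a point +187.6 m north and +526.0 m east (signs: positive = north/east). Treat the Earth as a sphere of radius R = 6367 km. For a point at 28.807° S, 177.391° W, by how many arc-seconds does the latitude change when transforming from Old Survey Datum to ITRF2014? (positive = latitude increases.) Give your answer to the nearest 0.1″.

On a sphere of radius R, 1 rad of latitude = R, so Δφ = ΔN / R = 187.6 / 6367000 = 2.9464e-05 rad = 6.077″.

Δφ = 6.1″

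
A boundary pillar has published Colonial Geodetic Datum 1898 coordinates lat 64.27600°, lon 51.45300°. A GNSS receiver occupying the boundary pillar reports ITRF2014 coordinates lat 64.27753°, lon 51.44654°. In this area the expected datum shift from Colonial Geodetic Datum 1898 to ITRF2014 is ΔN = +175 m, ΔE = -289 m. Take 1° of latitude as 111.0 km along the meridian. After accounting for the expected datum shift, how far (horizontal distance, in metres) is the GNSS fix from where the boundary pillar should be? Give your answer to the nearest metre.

23 m

Observed coordinate differences: Δφ = +0.00153°, Δλ = -0.00646°.
Converting to metres (1° lat = 111000 m, cos φ = 0.434036): observed ΔN = 169.8 m, observed ΔE = -311.2 m.
Subtracting the expected shift leaves a residual of 169.8 − (175) = -5.2 m north and -311.2 − (-289) = -22.2 m east.
Residual distance = √((-5.2)² + (-22.2)²) = 22.8 m.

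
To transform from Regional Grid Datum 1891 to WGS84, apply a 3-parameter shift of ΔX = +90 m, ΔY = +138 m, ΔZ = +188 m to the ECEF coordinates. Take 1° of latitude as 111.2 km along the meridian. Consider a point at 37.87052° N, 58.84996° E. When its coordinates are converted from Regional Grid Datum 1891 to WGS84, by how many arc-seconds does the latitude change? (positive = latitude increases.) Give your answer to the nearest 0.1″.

sin φ = 0.613879, cos φ = 0.789400, sin λ = 0.855816, cos λ = 0.517281.
North component: ΔN = −sin φ cos λ·ΔX − sin φ sin λ·ΔY + cos φ·ΔZ = −(0.613879)(0.517281)(90) − (0.613879)(0.855816)(138) + (0.789400)(188) = 47.33 m.
1° of latitude spans 111200 m, so Δφ = 47.33 / 111200 × 3600 = 1.532″.

Δφ = 1.5″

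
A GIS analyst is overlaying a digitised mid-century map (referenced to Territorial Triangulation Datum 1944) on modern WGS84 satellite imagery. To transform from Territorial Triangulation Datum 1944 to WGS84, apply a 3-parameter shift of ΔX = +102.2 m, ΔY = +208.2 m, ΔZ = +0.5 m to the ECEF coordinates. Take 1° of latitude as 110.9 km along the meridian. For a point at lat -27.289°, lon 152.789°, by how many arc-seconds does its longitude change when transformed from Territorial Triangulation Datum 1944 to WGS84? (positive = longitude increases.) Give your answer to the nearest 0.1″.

Δλ = -8.5″

sin φ = -0.458479, cos φ = 0.888705, sin λ = 0.457269, cos λ = -0.889329.
East component: ΔE = −sin λ·ΔX + cos λ·ΔY = −(0.457269)(102.2) + (-0.889329)(208.2) = -231.89 m.
1° of latitude spans 110900 m; at latitude φ, 1° of longitude spans that × cos φ = 98557.4 m, so Δλ = -231.89 / 98557.4 × 3600 = -8.470″.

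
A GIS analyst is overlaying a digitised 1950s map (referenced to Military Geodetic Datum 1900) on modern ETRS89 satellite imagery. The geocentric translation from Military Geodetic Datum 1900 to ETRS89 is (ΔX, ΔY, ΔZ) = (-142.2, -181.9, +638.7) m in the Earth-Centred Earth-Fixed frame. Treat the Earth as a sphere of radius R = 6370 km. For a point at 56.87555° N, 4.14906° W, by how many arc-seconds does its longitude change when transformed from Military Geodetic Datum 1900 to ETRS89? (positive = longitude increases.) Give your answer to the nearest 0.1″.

sin φ = 0.837486, cos φ = 0.546459, sin λ = -0.072351, cos λ = 0.997379.
East component: ΔE = −sin λ·ΔX + cos λ·ΔY = −(-0.072351)(-142.2) + (0.997379)(-181.9) = -191.71 m.
1° of latitude spans πR/180 = 111177 m; at latitude φ, 1° of longitude spans that × cos φ = 60754.0 m, so Δλ = -191.71 / 60754.0 × 3600 = -11.360″.

Δλ = -11.4″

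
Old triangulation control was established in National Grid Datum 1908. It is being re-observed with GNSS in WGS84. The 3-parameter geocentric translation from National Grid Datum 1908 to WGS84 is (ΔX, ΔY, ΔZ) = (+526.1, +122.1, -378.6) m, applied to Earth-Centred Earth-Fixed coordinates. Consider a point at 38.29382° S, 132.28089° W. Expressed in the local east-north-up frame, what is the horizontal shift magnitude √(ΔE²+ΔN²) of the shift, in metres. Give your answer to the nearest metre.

At φ = -38.29382°, λ = -132.28089°: sin φ = -0.619694, cos φ = 0.784843, sin λ = -0.739856, cos λ = -0.672766.
ΔE = −sin λ·ΔX + cos λ·ΔY = −(-0.739856)·(526.1) + (-0.672766)·(122.1) = 307.09 m.
ΔN = −sin φ cos λ·ΔX − sin φ sin λ·ΔY + cos φ·ΔZ = −(-0.619694)(-0.672766)(526.1) − (-0.619694)(-0.739856)(122.1) + (0.784843)(-378.6) = -572.46 m.
Horizontal magnitude = √(ΔE² + ΔN²) = √(307.09² + (-572.46)²) = 649.63 m.

650 m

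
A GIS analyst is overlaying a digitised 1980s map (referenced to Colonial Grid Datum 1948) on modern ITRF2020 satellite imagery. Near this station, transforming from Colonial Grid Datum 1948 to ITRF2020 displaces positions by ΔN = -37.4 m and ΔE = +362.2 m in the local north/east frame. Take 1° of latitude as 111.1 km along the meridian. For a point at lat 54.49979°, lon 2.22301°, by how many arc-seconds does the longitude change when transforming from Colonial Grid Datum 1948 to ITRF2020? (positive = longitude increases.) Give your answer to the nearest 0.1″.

Δλ = 20.2″

At latitude 54.49979°, cos φ = 0.580706.
1° of longitude at this latitude = 111.1 × cos φ = 64.52 km, so Δλ = 362.2 / 64516.4 = 0.0056141° = 20.211″.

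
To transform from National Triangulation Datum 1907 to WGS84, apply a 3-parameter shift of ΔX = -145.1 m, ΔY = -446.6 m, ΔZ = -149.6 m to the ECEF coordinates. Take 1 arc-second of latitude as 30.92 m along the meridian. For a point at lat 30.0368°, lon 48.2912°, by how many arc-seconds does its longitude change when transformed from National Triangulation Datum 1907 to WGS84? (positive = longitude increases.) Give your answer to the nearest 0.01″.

sin φ = 0.500556, cos φ = 0.865704, sin λ = 0.746536, cos λ = 0.665345.
East component: ΔE = −sin λ·ΔX + cos λ·ΔY = −(0.746536)(-145.1) + (0.665345)(-446.6) = -188.82 m.
1° of latitude spans 3600 × 30.92 = 111312 m; at latitude φ, 1° of longitude spans that × cos φ = 96363.3 m, so Δλ = -188.82 / 96363.3 × 3600 = -7.054″.

Δλ = -7.05″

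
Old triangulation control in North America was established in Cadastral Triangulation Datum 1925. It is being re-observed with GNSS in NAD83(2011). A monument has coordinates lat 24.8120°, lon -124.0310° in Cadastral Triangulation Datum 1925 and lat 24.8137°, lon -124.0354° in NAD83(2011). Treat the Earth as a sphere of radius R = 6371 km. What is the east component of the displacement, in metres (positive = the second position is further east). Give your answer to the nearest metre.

ΔE = -444 m

Δφ = 24.8137° − 24.8120° = +0.0017°; Δλ = -124.0354° − -124.0310° = -0.0044°.
1° along a meridian = πR/180 = 111195 m.
ΔN = Δφ × 111195 = 189.0 m; ΔE = Δλ × 111195 × cos(24.8120°) = -0.0044 × 111195 × 0.907690 = -444.1 m.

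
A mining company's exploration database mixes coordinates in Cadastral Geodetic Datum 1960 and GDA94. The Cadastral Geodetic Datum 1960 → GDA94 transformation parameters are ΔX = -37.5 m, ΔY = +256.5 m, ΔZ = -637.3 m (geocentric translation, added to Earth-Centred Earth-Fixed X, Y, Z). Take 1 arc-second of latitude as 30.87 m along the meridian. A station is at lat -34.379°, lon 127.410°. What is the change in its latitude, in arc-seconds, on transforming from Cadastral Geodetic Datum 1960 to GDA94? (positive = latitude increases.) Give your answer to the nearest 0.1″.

sin φ = -0.564665, cos φ = 0.825321, sin λ = 0.794309, cos λ = -0.607514.
North component: ΔN = −sin φ cos λ·ΔX − sin φ sin λ·ΔY + cos φ·ΔZ = −(-0.564665)(-0.607514)(-37.5) − (-0.564665)(0.794309)(256.5) + (0.825321)(-637.3) = -398.07 m.
1° of latitude spans 3600 × 30.87 = 111132 m, so Δφ = -398.07 / 111132 × 3600 = -12.895″.

Δφ = -12.9″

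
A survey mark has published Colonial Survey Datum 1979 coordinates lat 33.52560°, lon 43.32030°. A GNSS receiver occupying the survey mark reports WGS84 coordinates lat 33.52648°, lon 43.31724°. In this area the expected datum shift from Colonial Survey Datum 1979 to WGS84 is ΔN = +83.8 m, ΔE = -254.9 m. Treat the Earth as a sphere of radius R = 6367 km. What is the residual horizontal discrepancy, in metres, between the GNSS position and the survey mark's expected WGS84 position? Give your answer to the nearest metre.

32 m

Observed coordinate differences: Δφ = +0.00088°, Δλ = -0.00306°.
Converting to metres (1° lat = 111125 m, cos φ = 0.833639): observed ΔN = 97.8 m, observed ΔE = -283.5 m.
Subtracting the expected shift leaves a residual of 97.8 − (83.8) = 14.0 m north and -283.5 − (-254.9) = -28.6 m east.
Residual distance = √(14.0² + (-28.6)²) = 31.8 m.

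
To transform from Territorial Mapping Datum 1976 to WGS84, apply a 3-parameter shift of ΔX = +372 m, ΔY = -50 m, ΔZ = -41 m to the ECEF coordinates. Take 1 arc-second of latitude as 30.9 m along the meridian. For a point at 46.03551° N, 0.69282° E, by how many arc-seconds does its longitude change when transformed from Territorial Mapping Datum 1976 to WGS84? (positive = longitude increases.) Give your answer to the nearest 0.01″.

sin φ = 0.719770, cos φ = 0.694212, sin λ = 0.012092, cos λ = 0.999927.
East component: ΔE = −sin λ·ΔX + cos λ·ΔY = −(0.012092)(372) + (0.999927)(-50) = -54.49 m.
1° of latitude spans 3600 × 30.90 = 111240 m; at latitude φ, 1° of longitude spans that × cos φ = 77224.2 m, so Δλ = -54.49 / 77224.2 × 3600 = -2.540″.

Δλ = -2.54″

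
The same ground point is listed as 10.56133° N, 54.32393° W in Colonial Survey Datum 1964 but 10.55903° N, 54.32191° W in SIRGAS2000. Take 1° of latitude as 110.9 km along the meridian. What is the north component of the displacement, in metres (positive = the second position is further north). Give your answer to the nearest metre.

ΔN = -255 m

Δφ = 10.55903° − 10.56133° = -0.00230°; Δλ = -54.32191° − -54.32393° = +0.00202°.
ΔN = Δφ × 110900 = -255.1 m; ΔE = Δλ × 110900 × cos(10.56133°) = +0.00202 × 110900 × 0.983059 = 220.2 m.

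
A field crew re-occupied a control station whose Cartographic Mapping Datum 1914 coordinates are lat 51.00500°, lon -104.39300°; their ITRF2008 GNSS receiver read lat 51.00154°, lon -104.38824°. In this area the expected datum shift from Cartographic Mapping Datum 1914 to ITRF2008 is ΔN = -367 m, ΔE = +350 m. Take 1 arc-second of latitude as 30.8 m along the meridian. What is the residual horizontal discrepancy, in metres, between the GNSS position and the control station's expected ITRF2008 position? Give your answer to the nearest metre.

Observed coordinate differences: Δφ = -0.00346°, Δλ = +0.00476°.
Converting to metres (1° lat = 110880 m, cos φ = 0.629253): observed ΔN = -383.6 m, observed ΔE = 332.1 m.
Subtracting the expected shift leaves a residual of -383.6 − (-367) = -16.6 m north and 332.1 − (350) = -17.9 m east.
Residual distance = √((-16.6)² + (-17.9)²) = 24.4 m.

24 m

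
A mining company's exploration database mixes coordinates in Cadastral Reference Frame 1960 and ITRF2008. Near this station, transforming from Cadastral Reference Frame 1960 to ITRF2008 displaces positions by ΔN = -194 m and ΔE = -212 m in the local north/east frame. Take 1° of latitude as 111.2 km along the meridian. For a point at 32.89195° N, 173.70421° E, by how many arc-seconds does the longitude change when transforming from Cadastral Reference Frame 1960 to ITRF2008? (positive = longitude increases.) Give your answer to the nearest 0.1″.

At latitude 32.89195°, cos φ = 0.839696.
1° of longitude at this latitude = 111.2 × cos φ = 93.37 km, so Δλ = -212.0 / 93374.2 = -0.0022704° = -8.174″.

Δλ = -8.2″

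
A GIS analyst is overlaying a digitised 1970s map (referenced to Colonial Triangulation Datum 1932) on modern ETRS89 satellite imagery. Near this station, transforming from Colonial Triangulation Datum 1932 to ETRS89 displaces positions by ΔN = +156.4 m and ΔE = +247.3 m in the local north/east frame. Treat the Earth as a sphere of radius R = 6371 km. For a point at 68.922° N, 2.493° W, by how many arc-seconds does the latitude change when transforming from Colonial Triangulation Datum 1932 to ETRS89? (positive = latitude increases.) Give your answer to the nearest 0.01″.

Δφ = 5.06″

On a sphere of radius R, 1 rad of latitude = R, so Δφ = ΔN / R = 156.4 / 6371000 = 2.4549e-05 rad = 5.064″.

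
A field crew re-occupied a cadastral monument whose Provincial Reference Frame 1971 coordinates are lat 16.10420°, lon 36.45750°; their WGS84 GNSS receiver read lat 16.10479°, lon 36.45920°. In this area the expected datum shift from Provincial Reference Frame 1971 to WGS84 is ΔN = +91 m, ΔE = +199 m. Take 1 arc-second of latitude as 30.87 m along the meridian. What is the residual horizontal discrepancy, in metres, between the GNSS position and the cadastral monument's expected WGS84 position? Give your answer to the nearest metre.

Observed coordinate differences: Δφ = +0.00059°, Δλ = +0.00170°.
Converting to metres (1° lat = 111132 m, cos φ = 0.960759): observed ΔN = 65.6 m, observed ΔE = 181.5 m.
Subtracting the expected shift leaves a residual of 65.6 − (91) = -25.4 m north and 181.5 − (199) = -17.5 m east.
Residual distance = √((-25.4)² + (-17.5)²) = 30.9 m.

31 m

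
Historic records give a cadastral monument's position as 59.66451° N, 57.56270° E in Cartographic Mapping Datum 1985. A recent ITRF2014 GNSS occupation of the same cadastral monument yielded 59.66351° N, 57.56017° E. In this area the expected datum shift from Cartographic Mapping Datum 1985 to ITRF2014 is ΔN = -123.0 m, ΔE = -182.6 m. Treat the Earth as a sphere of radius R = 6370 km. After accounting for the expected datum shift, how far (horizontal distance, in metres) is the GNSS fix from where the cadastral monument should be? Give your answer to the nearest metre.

42 m

Observed coordinate differences: Δφ = -0.00100°, Δλ = -0.00253°.
Converting to metres (1° lat = 111177 m, cos φ = 0.505062): observed ΔN = -111.2 m, observed ΔE = -142.1 m.
Subtracting the expected shift leaves a residual of -111.2 − (-123.0) = 11.8 m north and -142.1 − (-182.6) = 40.5 m east.
Residual distance = √(11.8² + 40.5²) = 42.2 m.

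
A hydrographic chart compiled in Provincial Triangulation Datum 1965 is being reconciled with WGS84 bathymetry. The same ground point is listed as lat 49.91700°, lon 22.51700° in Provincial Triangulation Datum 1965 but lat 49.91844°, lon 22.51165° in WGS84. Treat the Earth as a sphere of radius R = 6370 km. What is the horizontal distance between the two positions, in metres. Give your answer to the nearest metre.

415 m

Δφ = 49.91844° − 49.91700° = +0.00144°; Δλ = 22.51165° − 22.51700° = -0.00535°.
1° along a meridian = πR/180 = 111177 m.
ΔN = Δφ × 111177 = 160.1 m; ΔE = Δλ × 111177 × cos(49.91700°) = -0.00535 × 111177 × 0.643897 = -383.0 m.
Distance = √(ΔE² + ΔN²) = √((-383.0)² + 160.1²) = 415.1 m.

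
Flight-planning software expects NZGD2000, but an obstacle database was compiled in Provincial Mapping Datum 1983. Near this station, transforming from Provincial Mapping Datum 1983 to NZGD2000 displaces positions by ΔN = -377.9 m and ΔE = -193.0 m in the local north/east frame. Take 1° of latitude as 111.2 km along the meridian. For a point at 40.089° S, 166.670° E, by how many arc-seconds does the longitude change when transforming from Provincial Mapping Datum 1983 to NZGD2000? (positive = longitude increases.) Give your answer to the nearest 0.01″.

At latitude -40.089°, cos φ = 0.765045.
1° of longitude at this latitude = 111.2 × cos φ = 85.07 km, so Δλ = -193.0 / 85073.0 = -0.0022686° = -8.167″.

Δλ = -8.17″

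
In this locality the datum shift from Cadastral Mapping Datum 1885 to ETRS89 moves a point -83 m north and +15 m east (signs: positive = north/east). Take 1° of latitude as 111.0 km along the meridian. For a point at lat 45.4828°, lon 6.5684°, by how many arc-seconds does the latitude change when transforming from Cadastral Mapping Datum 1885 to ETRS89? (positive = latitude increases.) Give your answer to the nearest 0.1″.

Δφ = -2.7″

1° of latitude = 111.0 km, so Δφ = -83.0 / 111000 = -0.0007477° = -2.692″.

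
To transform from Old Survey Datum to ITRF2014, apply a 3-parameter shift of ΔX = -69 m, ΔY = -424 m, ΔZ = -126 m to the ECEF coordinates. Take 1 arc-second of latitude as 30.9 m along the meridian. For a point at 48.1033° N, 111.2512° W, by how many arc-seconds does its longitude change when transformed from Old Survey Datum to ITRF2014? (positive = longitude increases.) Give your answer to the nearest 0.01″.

Δλ = 4.33″

sin φ = 0.744350, cos φ = 0.667790, sin λ = -0.932000, cos λ = -0.362458.
East component: ΔE = −sin λ·ΔX + cos λ·ΔY = −(-0.932000)(-69) + (-0.362458)(-424) = 89.37 m.
1° of latitude spans 3600 × 30.90 = 111240 m; at latitude φ, 1° of longitude spans that × cos φ = 74284.9 m, so Δλ = 89.37 / 74284.9 × 3600 = 4.331″.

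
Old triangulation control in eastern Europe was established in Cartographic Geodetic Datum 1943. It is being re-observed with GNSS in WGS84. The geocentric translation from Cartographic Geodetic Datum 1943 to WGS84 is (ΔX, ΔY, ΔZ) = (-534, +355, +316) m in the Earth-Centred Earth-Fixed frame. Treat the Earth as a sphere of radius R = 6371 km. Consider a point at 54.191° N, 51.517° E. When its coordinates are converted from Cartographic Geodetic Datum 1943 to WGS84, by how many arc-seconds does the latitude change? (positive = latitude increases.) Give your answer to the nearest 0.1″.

sin φ = 0.810972, cos φ = 0.585085, sin λ = 0.782793, cos λ = 0.622282.
North component: ΔN = −sin φ cos λ·ΔX − sin φ sin λ·ΔY + cos φ·ΔZ = −(0.810972)(0.622282)(-534) − (0.810972)(0.782793)(355) + (0.585085)(316) = 229.01 m.
1° of latitude spans πR/180 = 111195 m, so Δφ = 229.01 / 111195 × 3600 = 7.414″.

Δφ = 7.4″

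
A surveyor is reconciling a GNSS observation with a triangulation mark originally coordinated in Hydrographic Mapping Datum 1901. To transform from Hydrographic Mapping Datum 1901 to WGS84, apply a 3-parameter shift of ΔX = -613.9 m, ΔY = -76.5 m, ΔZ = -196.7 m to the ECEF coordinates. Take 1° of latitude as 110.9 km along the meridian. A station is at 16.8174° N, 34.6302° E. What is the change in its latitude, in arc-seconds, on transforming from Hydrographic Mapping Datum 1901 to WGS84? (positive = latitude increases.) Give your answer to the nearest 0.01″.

Δφ = -0.96″

sin φ = 0.289323, cos φ = 0.957232, sin λ = 0.568278, cos λ = 0.822837.
North component: ΔN = −sin φ cos λ·ΔX − sin φ sin λ·ΔY + cos φ·ΔZ = −(0.289323)(0.822837)(-613.9) − (0.289323)(0.568278)(-76.5) + (0.957232)(-196.7) = -29.56 m.
1° of latitude spans 110900 m, so Δφ = -29.56 / 110900 × 3600 = -0.960″.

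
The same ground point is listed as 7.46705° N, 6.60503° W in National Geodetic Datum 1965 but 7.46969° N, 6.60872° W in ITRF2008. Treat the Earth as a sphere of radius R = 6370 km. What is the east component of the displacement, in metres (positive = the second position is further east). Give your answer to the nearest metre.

ΔE = -407 m

Δφ = 7.46969° − 7.46705° = +0.00264°; Δλ = -6.60872° − -6.60503° = -0.00369°.
1° along a meridian = πR/180 = 111177 m.
ΔN = Δφ × 111177 = 293.5 m; ΔE = Δλ × 111177 × cos(7.46705°) = -0.00369 × 111177 × 0.991520 = -406.8 m.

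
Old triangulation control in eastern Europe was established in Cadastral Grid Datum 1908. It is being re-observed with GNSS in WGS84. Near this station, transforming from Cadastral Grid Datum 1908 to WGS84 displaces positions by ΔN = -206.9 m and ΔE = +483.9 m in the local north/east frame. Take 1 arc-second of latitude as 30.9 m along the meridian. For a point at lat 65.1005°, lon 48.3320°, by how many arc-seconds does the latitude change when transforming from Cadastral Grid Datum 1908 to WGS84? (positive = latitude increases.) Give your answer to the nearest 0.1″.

Δφ = -6.7″

1″ of latitude = 30.90 m, so Δφ = -206.9 / 30.90 = -6.696″.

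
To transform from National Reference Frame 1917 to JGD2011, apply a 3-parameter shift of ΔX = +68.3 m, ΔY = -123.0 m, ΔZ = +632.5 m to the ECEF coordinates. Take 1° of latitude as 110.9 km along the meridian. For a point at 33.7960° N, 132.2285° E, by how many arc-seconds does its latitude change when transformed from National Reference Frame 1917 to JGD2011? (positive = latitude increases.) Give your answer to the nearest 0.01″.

Δφ = 19.54″

sin φ = 0.556238, cos φ = 0.831023, sin λ = 0.740470, cos λ = -0.672089.
North component: ΔN = −sin φ cos λ·ΔX − sin φ sin λ·ΔY + cos φ·ΔZ = −(0.556238)(-0.672089)(68.3) − (0.556238)(0.740470)(-123.0) + (0.831023)(632.5) = 601.82 m.
1° of latitude spans 110900 m, so Δφ = 601.82 / 110900 × 3600 = 19.536″.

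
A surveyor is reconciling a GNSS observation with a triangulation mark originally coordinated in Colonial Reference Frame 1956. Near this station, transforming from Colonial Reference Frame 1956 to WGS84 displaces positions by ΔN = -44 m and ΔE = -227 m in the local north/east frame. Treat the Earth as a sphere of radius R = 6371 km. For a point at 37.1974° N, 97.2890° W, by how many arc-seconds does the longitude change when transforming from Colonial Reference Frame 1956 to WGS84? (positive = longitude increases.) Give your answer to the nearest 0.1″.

At latitude 37.1974°, cos φ = 0.796557.
One radian of longitude at latitude φ spans R cos φ, so Δλ = ΔE / (R cos φ) = -227.0 / (6371000 × 0.796557) = -4.4730e-05 rad = -9.226″.

Δλ = -9.2″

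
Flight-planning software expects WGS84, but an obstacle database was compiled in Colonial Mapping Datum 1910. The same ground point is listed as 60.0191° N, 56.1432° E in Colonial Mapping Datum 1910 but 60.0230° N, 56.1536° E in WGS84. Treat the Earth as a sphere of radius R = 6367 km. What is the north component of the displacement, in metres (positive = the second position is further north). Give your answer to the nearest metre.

ΔN = 433 m

Δφ = 60.0230° − 60.0191° = +0.0039°; Δλ = 56.1536° − 56.1432° = +0.0104°.
1° along a meridian = πR/180 = 111125 m.
ΔN = Δφ × 111125 = 433.4 m; ΔE = Δλ × 111125 × cos(60.0191°) = +0.0104 × 111125 × 0.499711 = 577.5 m.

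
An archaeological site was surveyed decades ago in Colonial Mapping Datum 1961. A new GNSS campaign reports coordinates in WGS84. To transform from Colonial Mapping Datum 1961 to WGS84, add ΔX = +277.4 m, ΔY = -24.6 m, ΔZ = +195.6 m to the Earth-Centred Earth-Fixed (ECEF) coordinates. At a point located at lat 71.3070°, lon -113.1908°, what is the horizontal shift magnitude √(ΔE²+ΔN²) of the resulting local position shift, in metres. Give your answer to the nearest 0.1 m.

301.7 m

The local east axis at (φ, λ) is (−sin λ, cos λ, 0), so ΔE = −sin(-113.1908°)·277.4 + cos(-113.1908°)·(-24.6) = 264.67 m.
The local north axis is (−sin φ cos λ, −sin φ sin λ, cos φ), giving ΔN = 103.476 − 21.419 + 62.689 = 144.75 m.
Horizontal magnitude = √(ΔE² + ΔN²) = √(264.67² + 144.75²) = 301.67 m.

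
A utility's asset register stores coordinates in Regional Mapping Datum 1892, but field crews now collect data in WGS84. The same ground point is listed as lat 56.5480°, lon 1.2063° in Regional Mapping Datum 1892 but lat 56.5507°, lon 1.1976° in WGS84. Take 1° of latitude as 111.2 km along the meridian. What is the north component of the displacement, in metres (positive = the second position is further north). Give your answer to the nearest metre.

Δφ = 56.5507° − 56.5480° = +0.0027°; Δλ = 1.1976° − 1.2063° = -0.0087°.
ΔN = Δφ × 111200 = 300.2 m; ΔE = Δλ × 111200 × cos(56.5480°) = -0.0087 × 111200 × 0.551238 = -533.3 m.

ΔN = 300 m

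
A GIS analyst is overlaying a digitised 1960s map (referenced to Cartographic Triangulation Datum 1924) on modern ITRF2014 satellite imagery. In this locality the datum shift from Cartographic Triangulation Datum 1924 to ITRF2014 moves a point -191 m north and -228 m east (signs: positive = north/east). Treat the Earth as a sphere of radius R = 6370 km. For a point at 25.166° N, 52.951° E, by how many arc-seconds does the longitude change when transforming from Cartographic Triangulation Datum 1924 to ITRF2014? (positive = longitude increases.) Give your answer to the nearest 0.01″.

Δλ = -8.16″

At latitude 25.166°, cos φ = 0.905080.
One radian of longitude at latitude φ spans R cos φ, so Δλ = ΔE / (R cos φ) = -228.0 / (6370000 × 0.905080) = -3.9547e-05 rad = -8.157″.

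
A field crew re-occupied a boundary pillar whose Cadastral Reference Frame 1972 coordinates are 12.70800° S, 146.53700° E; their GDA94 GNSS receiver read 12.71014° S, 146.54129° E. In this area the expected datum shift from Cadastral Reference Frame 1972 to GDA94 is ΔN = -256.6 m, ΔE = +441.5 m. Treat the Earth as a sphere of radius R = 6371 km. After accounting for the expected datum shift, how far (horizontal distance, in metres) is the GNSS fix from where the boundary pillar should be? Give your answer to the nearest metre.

Observed coordinate differences: Δφ = -0.00214°, Δλ = +0.00429°.
Converting to metres (1° lat = 111195 m, cos φ = 0.975504): observed ΔN = -238.0 m, observed ΔE = 465.3 m.
Subtracting the expected shift leaves a residual of -238.0 − (-256.6) = 18.6 m north and 465.3 − (441.5) = 23.8 m east.
Residual distance = √(18.6² + 23.8²) = 30.3 m.

30 m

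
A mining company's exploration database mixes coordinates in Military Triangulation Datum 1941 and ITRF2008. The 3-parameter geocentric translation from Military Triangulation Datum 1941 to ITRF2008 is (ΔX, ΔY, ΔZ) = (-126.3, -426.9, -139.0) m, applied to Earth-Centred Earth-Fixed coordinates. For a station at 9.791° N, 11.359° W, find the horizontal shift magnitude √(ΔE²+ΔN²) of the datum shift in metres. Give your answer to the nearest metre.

462 m

At φ = 9.791°, λ = -11.359°: sin φ = 0.170055, cos φ = 0.985435, sin λ = -0.196956, cos λ = 0.980412.
ΔE = −sin λ·ΔX + cos λ·ΔY = −(-0.196956)·(-126.3) + (0.980412)·(-426.9) = -443.41 m.
ΔN = −sin φ cos λ·ΔX − sin φ sin λ·ΔY + cos φ·ΔZ = −(0.170055)(0.980412)(-126.3) − (0.170055)(-0.196956)(-426.9) + (0.985435)(-139.0) = -130.22 m.
Horizontal magnitude = √(ΔE² + ΔN²) = √((-443.41)² + (-130.22)²) = 462.14 m.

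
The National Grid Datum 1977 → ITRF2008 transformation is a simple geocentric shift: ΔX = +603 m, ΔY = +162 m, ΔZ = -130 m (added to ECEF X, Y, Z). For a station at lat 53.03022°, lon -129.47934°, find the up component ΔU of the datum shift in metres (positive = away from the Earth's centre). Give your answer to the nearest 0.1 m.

ΔU = -409.6 m

At φ = 53.03022°, λ = -129.47934°: sin φ = 0.798953, cos φ = 0.601394, sin λ = -0.771854, cos λ = -0.635800.
ΔU = cos φ cos λ·ΔX + cos φ sin λ·ΔY + sin φ·ΔZ = (0.601394)(-0.635800)(603) + (0.601394)(-0.771854)(162) + (0.798953)(-130) = -409.63 m.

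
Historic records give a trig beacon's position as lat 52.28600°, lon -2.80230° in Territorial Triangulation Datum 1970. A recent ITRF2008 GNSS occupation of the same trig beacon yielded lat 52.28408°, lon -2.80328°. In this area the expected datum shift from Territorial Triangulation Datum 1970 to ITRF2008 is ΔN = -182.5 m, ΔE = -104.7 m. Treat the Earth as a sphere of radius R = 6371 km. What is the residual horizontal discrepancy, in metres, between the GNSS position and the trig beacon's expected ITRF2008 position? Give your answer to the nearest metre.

49 m

Observed coordinate differences: Δφ = -0.00192°, Δλ = -0.00098°.
Converting to metres (1° lat = 111195 m, cos φ = 0.611720): observed ΔN = -213.5 m, observed ΔE = -66.7 m.
Subtracting the expected shift leaves a residual of -213.5 − (-182.5) = -31.0 m north and -66.7 − (-104.7) = 38.0 m east.
Residual distance = √((-31.0)² + 38.0²) = 49.1 m.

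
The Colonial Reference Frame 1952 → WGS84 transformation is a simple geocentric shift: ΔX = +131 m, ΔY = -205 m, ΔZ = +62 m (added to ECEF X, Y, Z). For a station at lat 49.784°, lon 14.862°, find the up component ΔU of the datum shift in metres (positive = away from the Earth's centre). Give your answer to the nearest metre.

ΔU = 95 m

At φ = 49.784°, λ = 14.862°: sin φ = 0.763616, cos φ = 0.645671, sin λ = 0.256492, cos λ = 0.966546.
ΔU = cos φ cos λ·ΔX + cos φ sin λ·ΔY + sin φ·ΔZ = (0.645671)(0.966546)(131) + (0.645671)(0.256492)(-205) + (0.763616)(62) = 95.15 m.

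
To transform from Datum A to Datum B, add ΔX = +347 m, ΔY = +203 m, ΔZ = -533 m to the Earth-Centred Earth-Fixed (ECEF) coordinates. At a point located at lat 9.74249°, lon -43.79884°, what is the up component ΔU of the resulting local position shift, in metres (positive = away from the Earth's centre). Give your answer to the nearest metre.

ΔU = 18 m

The local up (radial) axis is (cos φ cos λ, cos φ sin λ, sin φ), giving ΔU = 246.844 − 138.476 − 90.194 = 18.17 m.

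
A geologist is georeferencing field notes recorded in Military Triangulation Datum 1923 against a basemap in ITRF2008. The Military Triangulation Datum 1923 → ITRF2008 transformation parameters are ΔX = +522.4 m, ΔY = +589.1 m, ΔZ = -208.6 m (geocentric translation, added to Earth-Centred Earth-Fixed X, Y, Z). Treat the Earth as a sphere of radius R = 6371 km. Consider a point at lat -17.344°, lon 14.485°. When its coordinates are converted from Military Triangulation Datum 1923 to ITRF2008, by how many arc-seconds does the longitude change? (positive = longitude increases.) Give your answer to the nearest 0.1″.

sin φ = -0.298108, cos φ = 0.954532, sin λ = 0.250127, cos λ = 0.968213.
East component: ΔE = −sin λ·ΔX + cos λ·ΔY = −(0.250127)(522.4) + (0.968213)(589.1) = 439.71 m.
1° of latitude spans πR/180 = 111195 m; at latitude φ, 1° of longitude spans that × cos φ = 106139.1 m, so Δλ = 439.71 / 106139.1 × 3600 = 14.914″.

Δλ = 14.9″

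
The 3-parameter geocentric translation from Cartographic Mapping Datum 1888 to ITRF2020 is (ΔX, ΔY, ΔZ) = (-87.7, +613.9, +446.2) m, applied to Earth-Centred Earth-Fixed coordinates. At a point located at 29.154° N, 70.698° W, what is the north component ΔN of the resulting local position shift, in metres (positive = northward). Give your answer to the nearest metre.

ΔN = 686 m

The local north axis is (−sin φ cos λ, −sin φ sin λ, cos φ), giving ΔN = 14.122 + 282.256 + 389.672 = 686.05 m.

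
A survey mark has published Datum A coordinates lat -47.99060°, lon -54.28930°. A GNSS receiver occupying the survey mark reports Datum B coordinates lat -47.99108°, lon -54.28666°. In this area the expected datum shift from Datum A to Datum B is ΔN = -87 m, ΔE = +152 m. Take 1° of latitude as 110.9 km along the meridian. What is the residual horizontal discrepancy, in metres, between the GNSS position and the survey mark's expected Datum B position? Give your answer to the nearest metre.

Observed coordinate differences: Δφ = -0.00048°, Δλ = +0.00264°.
Converting to metres (1° lat = 110900 m, cos φ = 0.669253): observed ΔN = -53.2 m, observed ΔE = 195.9 m.
Subtracting the expected shift leaves a residual of -53.2 − (-87) = 33.8 m north and 195.9 − (152) = 43.9 m east.
Residual distance = √(33.8² + 43.9²) = 55.4 m.

55 m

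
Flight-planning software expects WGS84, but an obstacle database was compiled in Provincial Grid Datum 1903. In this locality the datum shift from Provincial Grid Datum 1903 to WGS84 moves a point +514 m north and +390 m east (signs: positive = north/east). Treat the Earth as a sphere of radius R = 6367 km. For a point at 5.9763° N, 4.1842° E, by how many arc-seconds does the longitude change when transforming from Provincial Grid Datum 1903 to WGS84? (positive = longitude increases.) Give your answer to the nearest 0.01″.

At latitude 5.9763°, cos φ = 0.994565.
One radian of longitude at latitude φ spans R cos φ, so Δλ = ΔE / (R cos φ) = 390.0 / (6367000 × 0.994565) = 6.1588e-05 rad = 12.703″.

Δλ = 12.70″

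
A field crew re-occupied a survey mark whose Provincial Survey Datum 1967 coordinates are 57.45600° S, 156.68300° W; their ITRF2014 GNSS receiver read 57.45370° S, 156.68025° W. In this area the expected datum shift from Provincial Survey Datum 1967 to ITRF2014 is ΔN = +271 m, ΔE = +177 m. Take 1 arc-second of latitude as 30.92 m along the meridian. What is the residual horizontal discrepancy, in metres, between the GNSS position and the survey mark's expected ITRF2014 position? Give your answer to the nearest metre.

Observed coordinate differences: Δφ = +0.00230°, Δλ = +0.00275°.
Converting to metres (1° lat = 111312 m, cos φ = 0.537947): observed ΔN = 256.0 m, observed ΔE = 164.7 m.
Subtracting the expected shift leaves a residual of 256.0 − (271) = -15.0 m north and 164.7 − (177) = -12.3 m east.
Residual distance = √((-15.0)² + (-12.3)²) = 19.4 m.

19 m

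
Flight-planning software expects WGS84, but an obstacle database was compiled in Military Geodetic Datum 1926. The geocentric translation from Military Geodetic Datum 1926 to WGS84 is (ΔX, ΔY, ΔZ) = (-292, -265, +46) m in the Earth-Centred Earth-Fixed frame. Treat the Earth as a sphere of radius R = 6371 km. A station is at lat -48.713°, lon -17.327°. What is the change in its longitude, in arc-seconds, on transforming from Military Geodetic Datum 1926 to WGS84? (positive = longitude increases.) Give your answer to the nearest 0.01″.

Δλ = -16.68″

sin φ = -0.751414, cos φ = 0.659831, sin λ = -0.297825, cos λ = 0.954621.
East component: ΔE = −sin λ·ΔX + cos λ·ΔY = −(-0.297825)(-292) + (0.954621)(-265) = -339.94 m.
1° of latitude spans πR/180 = 111195 m; at latitude φ, 1° of longitude spans that × cos φ = 73369.9 m, so Δλ = -339.94 / 73369.9 × 3600 = -16.680″.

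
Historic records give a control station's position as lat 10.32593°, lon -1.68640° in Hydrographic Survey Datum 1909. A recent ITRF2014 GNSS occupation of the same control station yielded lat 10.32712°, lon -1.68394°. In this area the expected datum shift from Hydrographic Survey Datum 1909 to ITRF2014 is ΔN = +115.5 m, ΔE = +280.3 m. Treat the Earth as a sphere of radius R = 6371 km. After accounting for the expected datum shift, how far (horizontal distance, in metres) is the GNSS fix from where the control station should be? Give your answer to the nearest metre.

Observed coordinate differences: Δφ = +0.00119°, Δλ = +0.00246°.
Converting to metres (1° lat = 111195 m, cos φ = 0.983804): observed ΔN = 132.3 m, observed ΔE = 269.1 m.
Subtracting the expected shift leaves a residual of 132.3 − (115.5) = 16.8 m north and 269.1 − (280.3) = -11.2 m east.
Residual distance = √(16.8² + (-11.2)²) = 20.2 m.

20 m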